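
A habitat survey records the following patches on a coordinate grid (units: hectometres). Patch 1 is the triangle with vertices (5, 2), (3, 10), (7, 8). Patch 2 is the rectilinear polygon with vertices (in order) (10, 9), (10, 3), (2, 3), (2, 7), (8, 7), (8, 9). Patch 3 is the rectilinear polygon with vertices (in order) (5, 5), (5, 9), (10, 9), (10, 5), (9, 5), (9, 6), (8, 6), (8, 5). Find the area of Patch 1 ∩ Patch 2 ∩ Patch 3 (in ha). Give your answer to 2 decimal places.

2.67

The intersection is the polygon with vertices (6.667,7), (6,5), (5,5), (5,7).
By the shoelace formula its area is 2.67.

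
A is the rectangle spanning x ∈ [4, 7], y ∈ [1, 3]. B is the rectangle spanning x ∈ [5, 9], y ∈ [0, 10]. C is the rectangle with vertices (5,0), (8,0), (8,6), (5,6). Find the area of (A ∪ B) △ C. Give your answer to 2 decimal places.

24.00

|A ∪ B| = 42.
|(A ∪ B) ∩ C| = 18.
|(A ∪ B) △ C| = 42 + 18 − 36 = 24.00.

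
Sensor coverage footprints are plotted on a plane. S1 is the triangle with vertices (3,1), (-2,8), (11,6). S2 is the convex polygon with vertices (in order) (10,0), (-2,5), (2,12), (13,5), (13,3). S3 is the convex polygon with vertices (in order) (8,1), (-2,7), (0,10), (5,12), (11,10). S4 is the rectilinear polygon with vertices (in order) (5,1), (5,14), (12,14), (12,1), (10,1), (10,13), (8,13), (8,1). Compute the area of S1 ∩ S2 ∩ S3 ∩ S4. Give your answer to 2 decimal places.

The intersection is the polygon with vertices (8,6.462), (8,4.125), (5.449,2.531), (5,2.8), (5,6.923).
By the shoelace formula its area is 10.39.

10.39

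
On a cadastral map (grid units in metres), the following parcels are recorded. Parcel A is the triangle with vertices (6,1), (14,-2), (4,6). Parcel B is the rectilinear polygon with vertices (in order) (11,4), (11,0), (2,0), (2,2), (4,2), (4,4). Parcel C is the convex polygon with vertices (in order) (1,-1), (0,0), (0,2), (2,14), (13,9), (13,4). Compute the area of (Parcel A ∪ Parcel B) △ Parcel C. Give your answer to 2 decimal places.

118.30

|Parcel A ∪ Parcel B| = 36.6333.
|(Parcel A ∪ Parcel B) ∩ Parcel C| = 21.6667.
|(Parcel A ∪ Parcel B) △ Parcel C| = 36.6333 + 125 − 43.3333 = 118.30.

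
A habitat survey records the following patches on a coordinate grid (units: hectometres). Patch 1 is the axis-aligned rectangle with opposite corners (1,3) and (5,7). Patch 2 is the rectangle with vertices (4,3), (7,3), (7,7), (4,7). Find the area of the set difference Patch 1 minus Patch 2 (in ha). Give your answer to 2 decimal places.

12.00

|Patch 1∩Patch 2|: x∈[4,5], y∈[3,7] → 1·4 = 4.
|Patch 1| = 16.
|Patch 1 ∖ Patch 2| = |Patch 1| − |Patch 1∩Patch 2| = 16 − 4 = 12.00.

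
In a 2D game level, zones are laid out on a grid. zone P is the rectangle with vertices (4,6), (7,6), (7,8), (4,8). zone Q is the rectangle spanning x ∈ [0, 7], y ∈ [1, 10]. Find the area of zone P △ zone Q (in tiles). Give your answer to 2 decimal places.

57.00

|zone P∩zone Q|: x∈[4,7], y∈[6,8] → 3·2 = 6.
|zone P △ zone Q| = |zone P| + |zone Q| − 2·|zone P∩zone Q| = 6 + 63 − 12 = 57.00.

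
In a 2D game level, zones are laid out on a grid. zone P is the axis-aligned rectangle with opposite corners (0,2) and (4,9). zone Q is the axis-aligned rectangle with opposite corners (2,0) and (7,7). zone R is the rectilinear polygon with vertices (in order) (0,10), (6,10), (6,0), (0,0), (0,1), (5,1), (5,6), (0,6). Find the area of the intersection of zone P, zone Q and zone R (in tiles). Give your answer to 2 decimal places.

The intersection is the polygon with vertices (2,7), (4,7), (4,6), (2,6).
By the shoelace formula its area is 2.00.

2.00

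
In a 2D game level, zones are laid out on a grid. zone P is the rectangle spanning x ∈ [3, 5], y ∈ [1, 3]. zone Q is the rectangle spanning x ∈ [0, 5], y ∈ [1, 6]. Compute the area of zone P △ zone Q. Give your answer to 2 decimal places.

|zone P∩zone Q|: x∈[3,5], y∈[1,3] → 2·2 = 4.
|zone P △ zone Q| = |zone P| + |zone Q| − 2·|zone P∩zone Q| = 4 + 25 − 8 = 21.00.

21.00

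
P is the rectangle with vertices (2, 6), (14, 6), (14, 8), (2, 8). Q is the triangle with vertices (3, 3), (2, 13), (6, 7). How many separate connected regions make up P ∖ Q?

P ∖ Q splits into 2 disjoint pieces (area 16.7083, area 1.2).

2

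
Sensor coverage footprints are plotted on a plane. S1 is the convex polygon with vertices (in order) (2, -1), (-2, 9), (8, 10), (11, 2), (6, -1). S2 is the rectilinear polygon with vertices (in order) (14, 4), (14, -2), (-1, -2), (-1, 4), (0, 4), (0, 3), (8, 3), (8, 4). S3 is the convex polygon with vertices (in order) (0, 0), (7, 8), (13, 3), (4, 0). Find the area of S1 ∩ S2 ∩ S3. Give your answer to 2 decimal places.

The intersection is the polygon with vertices (8,3), (8,4), (10.25,4), (10.889,2.296), (4,0), (1.6,0), (1.098,1.255), (2.625,3).
By the shoelace formula its area is 22.16.

22.16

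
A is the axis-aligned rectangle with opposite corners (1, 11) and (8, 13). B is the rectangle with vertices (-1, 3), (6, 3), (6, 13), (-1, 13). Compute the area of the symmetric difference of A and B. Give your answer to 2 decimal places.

|A∩B|: x∈[1,6], y∈[11,13] → 5·2 = 10.
|A △ B| = |A| + |B| − 2·|A∩B| = 14 + 70 − 20 = 64.00.

64.00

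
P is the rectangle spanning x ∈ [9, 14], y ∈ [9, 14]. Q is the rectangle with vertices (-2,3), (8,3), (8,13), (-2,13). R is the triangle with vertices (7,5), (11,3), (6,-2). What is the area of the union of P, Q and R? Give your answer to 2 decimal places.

137.96

By inclusion–exclusion:
Individual areas: |P| = 25, |Q| = 100, |R| = 15.
|P∩Q| = 0 (no overlap).
|P∩R| = 0.
|Q∩R| = 2.0357.
|P∩Q∩R| = 0.
|P ∪ Q ∪ R| = 140 − 2.0357 + 0 = 137.96.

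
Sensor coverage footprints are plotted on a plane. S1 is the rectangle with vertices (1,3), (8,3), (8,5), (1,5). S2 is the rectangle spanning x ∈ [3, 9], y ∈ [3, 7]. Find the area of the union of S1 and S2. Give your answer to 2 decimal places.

28.00

By inclusion–exclusion:
Individual areas: |S1| = 14, |S2| = 24.
|S1∩S2|: x∈[3,8], y∈[3,5] → 5·2 = 10.
|S1 ∪ S2| = 38 − 10 = 28.00.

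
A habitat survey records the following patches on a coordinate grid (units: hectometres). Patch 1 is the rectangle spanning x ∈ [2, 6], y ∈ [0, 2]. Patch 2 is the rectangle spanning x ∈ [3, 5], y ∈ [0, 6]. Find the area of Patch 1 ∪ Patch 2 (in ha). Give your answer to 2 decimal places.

16.00

By inclusion–exclusion:
Individual areas: |Patch 1| = 8, |Patch 2| = 12.
|Patch 1∩Patch 2|: x∈[3,5], y∈[0,2] → 2·2 = 4.
|Patch 1 ∪ Patch 2| = 20 − 4 = 16.00.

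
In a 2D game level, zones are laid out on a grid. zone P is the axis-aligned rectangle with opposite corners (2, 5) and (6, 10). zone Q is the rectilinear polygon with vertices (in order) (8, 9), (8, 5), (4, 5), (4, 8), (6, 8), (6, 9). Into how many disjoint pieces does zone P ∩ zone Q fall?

1

zone P ∩ zone Q is a single connected region.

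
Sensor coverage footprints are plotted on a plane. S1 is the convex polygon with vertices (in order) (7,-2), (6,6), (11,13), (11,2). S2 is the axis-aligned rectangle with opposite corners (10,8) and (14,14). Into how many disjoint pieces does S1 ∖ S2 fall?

S1 ∖ S2 is a single connected region.

1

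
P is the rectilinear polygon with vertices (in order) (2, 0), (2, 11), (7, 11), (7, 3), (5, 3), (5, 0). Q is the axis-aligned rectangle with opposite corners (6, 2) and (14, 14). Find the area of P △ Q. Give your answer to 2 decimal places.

129.00

|P| = 49, |Q| = 96, |P∩Q| = 8.
|P △ Q| = |P| + |Q| − 2·|P∩Q| = 49 + 96 − 16 = 129.00.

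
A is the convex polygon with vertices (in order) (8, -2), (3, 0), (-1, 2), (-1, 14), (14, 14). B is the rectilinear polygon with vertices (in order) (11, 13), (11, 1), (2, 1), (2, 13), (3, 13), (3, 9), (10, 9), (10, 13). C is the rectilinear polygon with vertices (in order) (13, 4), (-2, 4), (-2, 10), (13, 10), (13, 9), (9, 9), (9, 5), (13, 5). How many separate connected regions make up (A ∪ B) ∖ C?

(A ∪ B) ∖ C splits into 3 disjoint pieces (area 47.6875, area 57, area 9.6875).

3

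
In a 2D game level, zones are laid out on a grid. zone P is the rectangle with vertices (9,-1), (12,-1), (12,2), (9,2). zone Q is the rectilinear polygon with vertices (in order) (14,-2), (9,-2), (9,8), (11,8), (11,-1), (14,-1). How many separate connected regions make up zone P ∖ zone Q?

zone P ∖ zone Q is a single connected region.

1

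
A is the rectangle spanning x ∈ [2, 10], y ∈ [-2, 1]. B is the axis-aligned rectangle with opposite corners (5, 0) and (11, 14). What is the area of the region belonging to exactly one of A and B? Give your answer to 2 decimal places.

|A∩B|: x∈[5,10], y∈[0,1] → 5·1 = 5.
|A △ B| = |A| + |B| − 2·|A∩B| = 24 + 84 − 10 = 98.00.

98.00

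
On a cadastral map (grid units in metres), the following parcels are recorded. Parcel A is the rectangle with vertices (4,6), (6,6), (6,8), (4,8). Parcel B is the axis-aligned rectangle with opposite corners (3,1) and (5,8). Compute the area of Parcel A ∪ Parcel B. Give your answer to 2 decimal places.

16.00

By inclusion–exclusion:
Individual areas: |Parcel A| = 4, |Parcel B| = 14.
|Parcel A∩Parcel B|: x∈[4,5], y∈[6,8] → 1·2 = 2.
|Parcel A ∪ Parcel B| = 18 − 2 = 16.00.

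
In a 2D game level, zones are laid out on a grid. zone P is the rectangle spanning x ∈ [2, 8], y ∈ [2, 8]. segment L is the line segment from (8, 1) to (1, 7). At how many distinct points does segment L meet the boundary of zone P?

The segment meets the boundary at (2,6.143), (6.833,2).

2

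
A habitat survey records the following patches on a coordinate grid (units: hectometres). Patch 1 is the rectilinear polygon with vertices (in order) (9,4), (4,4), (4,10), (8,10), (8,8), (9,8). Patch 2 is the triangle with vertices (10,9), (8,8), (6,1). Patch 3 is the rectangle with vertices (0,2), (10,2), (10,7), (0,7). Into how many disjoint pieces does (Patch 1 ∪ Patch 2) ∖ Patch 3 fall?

2

(Patch 1 ∪ Patch 2) ∖ Patch 3 splits into 2 disjoint pieces (area 0.1071, area 14).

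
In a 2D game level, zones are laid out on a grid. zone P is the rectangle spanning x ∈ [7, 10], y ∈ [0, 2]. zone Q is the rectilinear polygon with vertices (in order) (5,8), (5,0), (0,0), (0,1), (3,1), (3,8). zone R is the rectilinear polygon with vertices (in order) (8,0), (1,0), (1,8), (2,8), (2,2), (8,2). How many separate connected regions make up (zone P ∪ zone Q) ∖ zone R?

(zone P ∪ zone Q) ∖ zone R splits into 3 disjoint pieces (area 4, area 12, area 1).

3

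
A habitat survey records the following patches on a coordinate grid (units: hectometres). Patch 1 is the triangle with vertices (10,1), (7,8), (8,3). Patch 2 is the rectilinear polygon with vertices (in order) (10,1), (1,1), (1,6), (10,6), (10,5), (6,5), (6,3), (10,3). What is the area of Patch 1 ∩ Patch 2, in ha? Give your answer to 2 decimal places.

1.71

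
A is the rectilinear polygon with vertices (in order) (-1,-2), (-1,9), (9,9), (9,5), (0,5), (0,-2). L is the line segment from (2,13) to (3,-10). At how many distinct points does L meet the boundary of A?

The segment meets the boundary at (2.348,5), (2.174,9).

2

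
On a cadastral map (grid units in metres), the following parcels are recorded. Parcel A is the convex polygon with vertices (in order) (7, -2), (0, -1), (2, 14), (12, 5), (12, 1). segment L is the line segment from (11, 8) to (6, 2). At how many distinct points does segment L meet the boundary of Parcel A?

The segment meets the boundary at (10,6.8).

1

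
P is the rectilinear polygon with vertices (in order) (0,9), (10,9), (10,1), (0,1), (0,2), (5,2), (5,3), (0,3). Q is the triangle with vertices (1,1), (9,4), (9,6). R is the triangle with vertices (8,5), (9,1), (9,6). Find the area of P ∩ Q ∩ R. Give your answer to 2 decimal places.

1.47

The intersection is the polygon with vertices (9,4), (8.314,3.743), (8,5), (9,6).
By the shoelace formula its area is 1.47.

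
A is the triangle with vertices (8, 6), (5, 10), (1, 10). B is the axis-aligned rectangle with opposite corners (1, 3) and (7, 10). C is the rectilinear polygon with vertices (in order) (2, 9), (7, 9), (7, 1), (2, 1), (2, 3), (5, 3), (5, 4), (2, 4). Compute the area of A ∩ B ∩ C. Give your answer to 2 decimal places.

4.12

The intersection is the polygon with vertices (7,6.571), (2.75,9), (5.75,9), (7,7.333).
By the shoelace formula its area is 4.12.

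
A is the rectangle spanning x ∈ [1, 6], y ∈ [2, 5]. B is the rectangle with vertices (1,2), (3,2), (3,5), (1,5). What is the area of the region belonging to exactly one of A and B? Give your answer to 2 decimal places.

9.00

|A∩B|: x∈[1,3], y∈[2,5] → 2·3 = 6.
|A △ B| = |A| + |B| − 2·|A∩B| = 15 + 6 − 12 = 9.00.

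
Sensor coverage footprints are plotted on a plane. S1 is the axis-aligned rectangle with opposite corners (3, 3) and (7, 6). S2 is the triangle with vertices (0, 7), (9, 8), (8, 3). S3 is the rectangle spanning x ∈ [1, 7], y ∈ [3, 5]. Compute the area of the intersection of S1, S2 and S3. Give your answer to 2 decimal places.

2.25

The intersection is the polygon with vertices (7,3.5), (4,5), (7,5).
By the shoelace formula its area is 2.25.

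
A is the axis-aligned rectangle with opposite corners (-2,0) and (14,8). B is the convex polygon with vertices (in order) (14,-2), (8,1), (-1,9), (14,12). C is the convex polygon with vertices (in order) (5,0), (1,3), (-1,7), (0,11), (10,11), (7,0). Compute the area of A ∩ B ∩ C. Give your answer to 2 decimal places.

The intersection is the polygon with vertices (0.125,8), (9.182,8), (7.415,1.52).
By the shoelace formula its area is 29.34.

29.34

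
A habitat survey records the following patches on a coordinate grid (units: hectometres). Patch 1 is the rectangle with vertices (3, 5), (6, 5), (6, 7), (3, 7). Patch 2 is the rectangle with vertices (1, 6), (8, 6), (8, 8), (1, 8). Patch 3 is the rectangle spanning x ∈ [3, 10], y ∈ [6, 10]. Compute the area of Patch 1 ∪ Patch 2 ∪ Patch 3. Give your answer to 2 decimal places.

By inclusion–exclusion:
Individual areas: |Patch 1| = 6, |Patch 2| = 14, |Patch 3| = 28.
|Patch 1∩Patch 2|: x∈[3,6], y∈[6,7] → 3·1 = 3.
|Patch 1∩Patch 3|: x∈[3,6], y∈[6,7] → 3·1 = 3.
|Patch 2∩Patch 3|: x∈[3,8], y∈[6,8] → 5·2 = 10.
|Patch 1∩Patch 2∩Patch 3| = 3.
|Patch 1 ∪ Patch 2 ∪ Patch 3| = 48 − 16 + 3 = 35.00.

35.00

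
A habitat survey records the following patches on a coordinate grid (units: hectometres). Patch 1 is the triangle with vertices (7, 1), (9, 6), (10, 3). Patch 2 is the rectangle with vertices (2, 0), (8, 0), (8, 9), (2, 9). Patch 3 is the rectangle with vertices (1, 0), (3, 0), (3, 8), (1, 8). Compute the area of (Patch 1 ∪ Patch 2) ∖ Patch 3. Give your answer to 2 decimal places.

|Patch 1 ∪ Patch 2| = 58.5833.
|(Patch 1 ∪ Patch 2) ∩ Patch 3| = 8.
|(Patch 1 ∪ Patch 2) ∖ Patch 3| = 58.5833 − 8 = 50.58.

50.58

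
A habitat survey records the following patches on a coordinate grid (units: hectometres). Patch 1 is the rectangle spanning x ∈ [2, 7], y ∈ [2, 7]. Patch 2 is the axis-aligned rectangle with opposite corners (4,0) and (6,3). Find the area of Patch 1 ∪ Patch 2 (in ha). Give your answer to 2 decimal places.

29.00

By inclusion–exclusion:
Individual areas: |Patch 1| = 25, |Patch 2| = 6.
|Patch 1∩Patch 2|: x∈[4,6], y∈[2,3] → 2·1 = 2.
|Patch 1 ∪ Patch 2| = 31 − 2 = 29.00.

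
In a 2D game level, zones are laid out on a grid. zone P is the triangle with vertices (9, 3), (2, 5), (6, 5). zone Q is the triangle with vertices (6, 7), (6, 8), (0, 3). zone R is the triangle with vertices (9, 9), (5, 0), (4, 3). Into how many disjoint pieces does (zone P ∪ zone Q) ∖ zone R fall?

2

(zone P ∪ zone Q) ∖ zone R splits into 2 disjoint pieces (area 4.4683, area 0.9272).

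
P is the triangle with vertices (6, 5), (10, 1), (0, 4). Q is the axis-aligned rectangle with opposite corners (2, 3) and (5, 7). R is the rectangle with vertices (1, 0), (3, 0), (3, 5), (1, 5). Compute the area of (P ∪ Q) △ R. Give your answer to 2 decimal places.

|P ∪ Q| = 21.5167.
|(P ∪ Q) ∩ R| = 2.7.
|(P ∪ Q) △ R| = 21.5167 + 10 − 5.4 = 26.12.

26.12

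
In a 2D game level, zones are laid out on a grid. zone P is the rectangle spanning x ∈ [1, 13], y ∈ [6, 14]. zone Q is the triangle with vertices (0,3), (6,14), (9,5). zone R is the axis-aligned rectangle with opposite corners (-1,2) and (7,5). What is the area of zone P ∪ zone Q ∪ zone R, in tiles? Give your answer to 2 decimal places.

127.91

By inclusion–exclusion:
Individual areas: |zone P| = 96, |zone Q| = 43.5, |zone R| = 24.
|zone P∩zone Q| = 28.1212.
|zone P∩zone R| = 0 (no overlap).
|zone Q∩zone R| = 7.4646.
|zone P∩zone Q∩zone R| = 0.
|zone P ∪ zone Q ∪ zone R| = 163.5 − 35.5859 + 0 = 127.91.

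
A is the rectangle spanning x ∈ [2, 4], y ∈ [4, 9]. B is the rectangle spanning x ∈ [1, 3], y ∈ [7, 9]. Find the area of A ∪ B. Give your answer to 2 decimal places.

12.00

By inclusion–exclusion:
Individual areas: |A| = 10, |B| = 4.
|A∩B|: x∈[2,3], y∈[7,9] → 1·2 = 2.
|A ∪ B| = 14 − 2 = 12.00.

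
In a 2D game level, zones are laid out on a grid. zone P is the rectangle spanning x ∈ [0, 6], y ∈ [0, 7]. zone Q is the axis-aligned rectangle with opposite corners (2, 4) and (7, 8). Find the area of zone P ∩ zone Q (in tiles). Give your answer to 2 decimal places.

12.00

|zone P∩zone Q|: x∈[2,6], y∈[4,7] → 4·3 = 12.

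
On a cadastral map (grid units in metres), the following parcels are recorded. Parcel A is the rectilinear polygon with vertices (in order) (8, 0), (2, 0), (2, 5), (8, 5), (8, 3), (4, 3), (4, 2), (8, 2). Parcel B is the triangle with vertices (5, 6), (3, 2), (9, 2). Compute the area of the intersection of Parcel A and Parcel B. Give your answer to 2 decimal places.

6.75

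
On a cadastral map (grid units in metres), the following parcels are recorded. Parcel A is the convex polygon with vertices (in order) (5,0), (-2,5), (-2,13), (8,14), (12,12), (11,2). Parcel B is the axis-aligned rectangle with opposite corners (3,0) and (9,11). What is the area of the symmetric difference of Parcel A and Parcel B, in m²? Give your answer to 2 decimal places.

|Parcel A| = 156.5, |Parcel B| = 66, |Parcel A∩Parcel B| = 61.9048.
|Parcel A △ Parcel B| = |Parcel A| + |Parcel B| − 2·|Parcel A∩Parcel B| = 156.5 + 66 − 123.8095 = 98.69.

98.69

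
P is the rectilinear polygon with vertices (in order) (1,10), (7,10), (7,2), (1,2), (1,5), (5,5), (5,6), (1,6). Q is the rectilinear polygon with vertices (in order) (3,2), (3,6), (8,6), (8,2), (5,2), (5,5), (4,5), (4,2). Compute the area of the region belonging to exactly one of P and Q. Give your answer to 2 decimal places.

|P| = 44, |Q| = 17, |P∩Q| = 11.
|P △ Q| = |P| + |Q| − 2·|P∩Q| = 44 + 17 − 22 = 39.00.

39.00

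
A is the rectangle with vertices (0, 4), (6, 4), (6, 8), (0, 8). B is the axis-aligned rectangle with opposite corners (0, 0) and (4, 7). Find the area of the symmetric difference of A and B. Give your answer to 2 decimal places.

|A∩B|: x∈[0,4], y∈[4,7] → 4·3 = 12.
|A △ B| = |A| + |B| − 2·|A∩B| = 24 + 28 − 24 = 28.00.

28.00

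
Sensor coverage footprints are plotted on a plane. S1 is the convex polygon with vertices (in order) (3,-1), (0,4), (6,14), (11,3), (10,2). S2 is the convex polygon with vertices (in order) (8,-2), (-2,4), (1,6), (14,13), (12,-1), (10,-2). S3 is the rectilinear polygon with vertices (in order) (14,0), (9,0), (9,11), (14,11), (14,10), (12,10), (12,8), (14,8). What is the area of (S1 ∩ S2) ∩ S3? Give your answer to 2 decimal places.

The region (S1 ∩ S2) ∩ S3 is the polygon with vertices (11,3), (10,2), (9,1.571), (9,7.4).
By the shoelace formula its area is 6.11.

6.11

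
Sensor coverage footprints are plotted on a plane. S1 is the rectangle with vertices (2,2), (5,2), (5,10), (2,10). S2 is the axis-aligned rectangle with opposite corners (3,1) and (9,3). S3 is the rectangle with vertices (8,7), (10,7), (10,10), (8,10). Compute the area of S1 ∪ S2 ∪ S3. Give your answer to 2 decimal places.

By inclusion–exclusion:
Individual areas: |S1| = 24, |S2| = 12, |S3| = 6.
|S1∩S2|: x∈[3,5], y∈[2,3] → 2·1 = 2.
|S1∩S3| = 0 (no overlap).
|S2∩S3| = 0 (no overlap).
|S1∩S2∩S3| = 0.
|S1 ∪ S2 ∪ S3| = 42 − 2 + 0 = 40.00.

40.00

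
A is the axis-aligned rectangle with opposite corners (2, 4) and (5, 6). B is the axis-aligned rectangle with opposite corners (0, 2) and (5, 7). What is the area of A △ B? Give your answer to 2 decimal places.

|A∩B|: x∈[2,5], y∈[4,6] → 3·2 = 6.
|A △ B| = |A| + |B| − 2·|A∩B| = 6 + 25 − 12 = 19.00.

19.00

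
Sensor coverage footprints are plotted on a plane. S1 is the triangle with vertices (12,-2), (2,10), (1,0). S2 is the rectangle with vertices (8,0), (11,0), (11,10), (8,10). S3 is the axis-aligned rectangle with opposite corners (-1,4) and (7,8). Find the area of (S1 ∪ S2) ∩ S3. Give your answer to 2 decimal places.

The region (S1 ∪ S2) ∩ S3 is the polygon with vertices (1.8,8), (3.667,8), (7,4), (1.4,4).
By the shoelace formula its area is 14.93.

14.93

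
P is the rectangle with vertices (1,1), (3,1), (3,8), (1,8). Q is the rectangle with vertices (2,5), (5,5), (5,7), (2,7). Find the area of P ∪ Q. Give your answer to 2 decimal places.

By inclusion–exclusion:
Individual areas: |P| = 14, |Q| = 6.
|P∩Q|: x∈[2,3], y∈[5,7] → 1·2 = 2.
|P ∪ Q| = 20 − 2 = 18.00.

18.00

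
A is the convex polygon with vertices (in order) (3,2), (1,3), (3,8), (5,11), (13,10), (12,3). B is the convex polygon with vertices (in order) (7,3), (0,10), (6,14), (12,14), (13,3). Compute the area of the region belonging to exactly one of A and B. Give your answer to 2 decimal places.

|A| = 80, |B| = 101, |A∩B| = 60.7511.
|A △ B| = |A| + |B| − 2·|A∩B| = 80 + 101 − 121.5022 = 59.50.

59.50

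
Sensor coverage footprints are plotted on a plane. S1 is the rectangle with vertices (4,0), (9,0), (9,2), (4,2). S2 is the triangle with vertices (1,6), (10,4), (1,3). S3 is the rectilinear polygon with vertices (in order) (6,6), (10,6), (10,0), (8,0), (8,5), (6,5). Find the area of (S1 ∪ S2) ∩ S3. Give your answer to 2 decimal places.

2.67

|S1 ∪ S2| = 23.5.
|(S1 ∪ S2) ∩ S3| = 2.67.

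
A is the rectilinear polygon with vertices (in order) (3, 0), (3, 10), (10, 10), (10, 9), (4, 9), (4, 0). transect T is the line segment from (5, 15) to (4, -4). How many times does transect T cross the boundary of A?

2

The segment meets the boundary at (4.684,9), (4.737,10).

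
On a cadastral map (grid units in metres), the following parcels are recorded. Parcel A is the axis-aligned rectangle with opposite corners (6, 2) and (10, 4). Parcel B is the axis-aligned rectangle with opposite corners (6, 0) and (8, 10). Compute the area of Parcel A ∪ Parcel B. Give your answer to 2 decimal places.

By inclusion–exclusion:
Individual areas: |Parcel A| = 8, |Parcel B| = 20.
|Parcel A∩Parcel B|: x∈[6,8], y∈[2,4] → 2·2 = 4.
|Parcel A ∪ Parcel B| = 28 − 4 = 24.00.

24.00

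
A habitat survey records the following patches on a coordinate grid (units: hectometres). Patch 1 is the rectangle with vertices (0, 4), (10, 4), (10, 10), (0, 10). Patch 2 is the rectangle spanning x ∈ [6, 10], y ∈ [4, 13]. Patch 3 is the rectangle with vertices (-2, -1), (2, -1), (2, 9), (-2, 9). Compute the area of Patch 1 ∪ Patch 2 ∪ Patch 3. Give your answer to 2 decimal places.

102.00

By inclusion–exclusion:
Individual areas: |Patch 1| = 60, |Patch 2| = 36, |Patch 3| = 40.
|Patch 1∩Patch 2|: x∈[6,10], y∈[4,10] → 4·6 = 24.
|Patch 1∩Patch 3|: x∈[0,2], y∈[4,9] → 2·5 = 10.
|Patch 2∩Patch 3| = 0 (no overlap).
|Patch 1∩Patch 2∩Patch 3| = 0.
|Patch 1 ∪ Patch 2 ∪ Patch 3| = 136 − 34 + 0 = 102.00.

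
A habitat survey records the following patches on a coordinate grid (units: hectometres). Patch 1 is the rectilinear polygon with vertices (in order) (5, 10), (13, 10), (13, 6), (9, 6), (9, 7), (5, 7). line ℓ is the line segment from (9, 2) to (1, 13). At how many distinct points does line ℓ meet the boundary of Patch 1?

2

The segment meets the boundary at (5,7.5), (5.364,7).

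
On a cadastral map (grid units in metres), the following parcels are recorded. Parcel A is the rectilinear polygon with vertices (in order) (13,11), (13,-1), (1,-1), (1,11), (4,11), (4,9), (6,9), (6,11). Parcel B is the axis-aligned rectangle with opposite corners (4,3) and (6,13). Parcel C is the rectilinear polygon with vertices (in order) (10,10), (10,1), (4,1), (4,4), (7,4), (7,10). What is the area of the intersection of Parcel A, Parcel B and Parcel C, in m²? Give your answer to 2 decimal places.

2.00

The intersection is the polygon with vertices (6,3), (4,3), (4,4), (6,4).
By the shoelace formula its area is 2.00.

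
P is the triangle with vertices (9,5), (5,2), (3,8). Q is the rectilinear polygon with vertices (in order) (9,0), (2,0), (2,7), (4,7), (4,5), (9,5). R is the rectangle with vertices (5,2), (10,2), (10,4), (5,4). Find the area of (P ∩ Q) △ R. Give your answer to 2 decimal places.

12.83

|P ∩ Q| = 8.1667.
|(P ∩ Q) ∩ R| = 2.6667.
|(P ∩ Q) △ R| = 8.1667 + 10 − 5.3333 = 12.83.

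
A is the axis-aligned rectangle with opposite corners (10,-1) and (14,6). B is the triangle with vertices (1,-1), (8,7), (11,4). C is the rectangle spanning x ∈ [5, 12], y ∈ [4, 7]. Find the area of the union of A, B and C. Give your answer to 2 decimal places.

By inclusion–exclusion:
Individual areas: |A| = 28, |B| = 22.5, |C| = 21.
|A∩B| = 0.75.
|A∩C|: x∈[10,12], y∈[4,6] → 2·2 = 4.
|B∩C| = 8.4375.
|A∩B∩C| = 0.5.
|A ∪ B ∪ C| = 71.5 − 13.1875 + 0.5 = 58.81.

58.81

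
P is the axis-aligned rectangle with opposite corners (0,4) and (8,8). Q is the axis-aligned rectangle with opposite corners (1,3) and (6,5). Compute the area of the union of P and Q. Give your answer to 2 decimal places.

By inclusion–exclusion:
Individual areas: |P| = 32, |Q| = 10.
|P∩Q|: x∈[1,6], y∈[4,5] → 5·1 = 5.
|P ∪ Q| = 42 − 5 = 37.00.

37.00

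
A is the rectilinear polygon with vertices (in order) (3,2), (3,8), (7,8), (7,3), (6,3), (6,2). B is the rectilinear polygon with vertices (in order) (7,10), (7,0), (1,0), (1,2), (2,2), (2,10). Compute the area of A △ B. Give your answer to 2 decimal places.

|A| = 23, |B| = 52, |A∩B| = 23.
|A △ B| = |A| + |B| − 2·|A∩B| = 23 + 52 − 46 = 29.00.

29.00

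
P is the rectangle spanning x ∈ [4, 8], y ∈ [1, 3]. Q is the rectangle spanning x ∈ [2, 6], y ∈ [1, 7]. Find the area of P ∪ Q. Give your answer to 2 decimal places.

By inclusion–exclusion:
Individual areas: |P| = 8, |Q| = 24.
|P∩Q|: x∈[4,6], y∈[1,3] → 2·2 = 4.
|P ∪ Q| = 32 − 4 = 28.00.

28.00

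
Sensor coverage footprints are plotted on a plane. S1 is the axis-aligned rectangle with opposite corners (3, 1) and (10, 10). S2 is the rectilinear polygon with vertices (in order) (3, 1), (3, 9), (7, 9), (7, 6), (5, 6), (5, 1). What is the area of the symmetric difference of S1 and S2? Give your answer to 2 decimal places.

|S1| = 63, |S2| = 22, |S1∩S2| = 22.
|S1 △ S2| = |S1| + |S2| − 2·|S1∩S2| = 63 + 22 − 44 = 41.00.

41.00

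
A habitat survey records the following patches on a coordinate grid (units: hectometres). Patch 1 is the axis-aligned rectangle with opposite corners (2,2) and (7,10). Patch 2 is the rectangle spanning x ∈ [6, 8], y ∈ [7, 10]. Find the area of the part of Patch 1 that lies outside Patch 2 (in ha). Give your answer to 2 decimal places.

|Patch 1∩Patch 2|: x∈[6,7], y∈[7,10] → 1·3 = 3.
|Patch 1| = 40.
|Patch 1 ∖ Patch 2| = |Patch 1| − |Patch 1∩Patch 2| = 40 − 3 = 37.00.

37.00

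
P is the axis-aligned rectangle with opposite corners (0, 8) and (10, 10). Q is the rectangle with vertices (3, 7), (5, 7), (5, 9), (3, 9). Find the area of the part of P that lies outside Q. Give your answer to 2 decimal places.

18.00

|P∩Q|: x∈[3,5], y∈[8,9] → 2·1 = 2.
|P| = 20.
|P ∖ Q| = |P| − |P∩Q| = 20 − 2 = 18.00.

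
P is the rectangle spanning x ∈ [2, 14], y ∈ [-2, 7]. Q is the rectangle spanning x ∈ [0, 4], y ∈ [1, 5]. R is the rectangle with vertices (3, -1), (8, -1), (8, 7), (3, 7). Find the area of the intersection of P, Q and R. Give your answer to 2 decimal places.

The intersection is the polygon with vertices (4,5), (4,1), (3,1), (3,5).
By the shoelace formula its area is 4.00.

4.00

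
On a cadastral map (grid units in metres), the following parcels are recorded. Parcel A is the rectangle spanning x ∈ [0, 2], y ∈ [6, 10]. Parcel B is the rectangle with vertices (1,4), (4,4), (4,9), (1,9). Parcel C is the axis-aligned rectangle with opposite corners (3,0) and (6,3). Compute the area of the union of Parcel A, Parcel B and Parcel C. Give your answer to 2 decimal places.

By inclusion–exclusion:
Individual areas: |Parcel A| = 8, |Parcel B| = 15, |Parcel C| = 9.
|Parcel A∩Parcel B|: x∈[1,2], y∈[6,9] → 1·3 = 3.
|Parcel A∩Parcel C| = 0 (no overlap).
|Parcel B∩Parcel C| = 0 (no overlap).
|Parcel A∩Parcel B∩Parcel C| = 0.
|Parcel A ∪ Parcel B ∪ Parcel C| = 32 − 3 + 0 = 29.00.

29.00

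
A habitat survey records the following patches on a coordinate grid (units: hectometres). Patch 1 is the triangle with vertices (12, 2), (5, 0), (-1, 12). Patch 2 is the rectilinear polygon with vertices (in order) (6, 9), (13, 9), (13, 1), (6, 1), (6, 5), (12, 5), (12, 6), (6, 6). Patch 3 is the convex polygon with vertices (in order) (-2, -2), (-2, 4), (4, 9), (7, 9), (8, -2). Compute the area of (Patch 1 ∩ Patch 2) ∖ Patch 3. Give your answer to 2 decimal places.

10.22

|Patch 1 ∩ Patch 2| = 16.6462.
|(Patch 1 ∩ Patch 2) ∩ Patch 3| = 6.428.
|(Patch 1 ∩ Patch 2) ∖ Patch 3| = 16.6462 − 6.428 = 10.22.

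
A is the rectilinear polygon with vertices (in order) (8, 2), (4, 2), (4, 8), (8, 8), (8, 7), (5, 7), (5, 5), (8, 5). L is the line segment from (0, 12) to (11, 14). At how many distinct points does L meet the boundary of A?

The segment lies entirely outside A and never meets its boundary.

0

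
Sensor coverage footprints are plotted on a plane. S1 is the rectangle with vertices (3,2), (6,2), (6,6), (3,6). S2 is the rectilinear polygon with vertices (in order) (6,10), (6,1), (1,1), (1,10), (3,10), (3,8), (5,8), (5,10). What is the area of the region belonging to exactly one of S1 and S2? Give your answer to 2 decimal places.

|S1| = 12, |S2| = 41, |S1∩S2| = 12.
|S1 △ S2| = |S1| + |S2| − 2·|S1∩S2| = 12 + 41 − 24 = 29.00.

29.00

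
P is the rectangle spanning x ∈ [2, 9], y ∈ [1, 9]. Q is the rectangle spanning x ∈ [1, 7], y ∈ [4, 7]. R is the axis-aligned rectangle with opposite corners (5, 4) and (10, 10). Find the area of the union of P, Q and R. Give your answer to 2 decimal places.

By inclusion–exclusion:
Individual areas: |P| = 56, |Q| = 18, |R| = 30.
|P∩Q|: x∈[2,7], y∈[4,7] → 5·3 = 15.
|P∩R|: x∈[5,9], y∈[4,9] → 4·5 = 20.
|Q∩R|: x∈[5,7], y∈[4,7] → 2·3 = 6.
|P∩Q∩R| = 6.
|P ∪ Q ∪ R| = 104 − 41 + 6 = 69.00.

69.00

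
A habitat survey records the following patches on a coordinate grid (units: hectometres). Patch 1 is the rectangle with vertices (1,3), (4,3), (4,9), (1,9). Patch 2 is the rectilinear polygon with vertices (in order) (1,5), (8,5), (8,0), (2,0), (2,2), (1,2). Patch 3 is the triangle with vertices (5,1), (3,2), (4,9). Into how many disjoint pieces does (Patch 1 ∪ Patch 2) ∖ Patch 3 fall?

1

(Patch 1 ∪ Patch 2) ∖ Patch 3 is a single connected region.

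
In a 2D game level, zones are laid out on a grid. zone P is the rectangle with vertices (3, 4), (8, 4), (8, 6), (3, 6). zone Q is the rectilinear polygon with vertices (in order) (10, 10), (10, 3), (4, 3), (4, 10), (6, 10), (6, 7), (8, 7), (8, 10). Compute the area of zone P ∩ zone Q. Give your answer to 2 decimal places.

The intersection is the polygon with vertices (8,6), (8,4), (4,4), (4,6).
By the shoelace formula its area is 8.00.

8.00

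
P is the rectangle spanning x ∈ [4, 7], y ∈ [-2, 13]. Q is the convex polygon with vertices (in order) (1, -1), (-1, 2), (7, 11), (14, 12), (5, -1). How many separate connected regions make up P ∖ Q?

P ∖ Q splits into 2 disjoint pieces (area 5.8889, area 11.0625).

2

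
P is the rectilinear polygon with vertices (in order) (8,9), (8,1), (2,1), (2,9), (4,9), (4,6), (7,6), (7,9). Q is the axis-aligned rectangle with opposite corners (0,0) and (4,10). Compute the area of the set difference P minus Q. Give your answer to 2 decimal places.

23.00

|P| = 39, |P∩Q| = 16.
|P ∖ Q| = |P| − |P∩Q| = 39 − 16 = 23.00.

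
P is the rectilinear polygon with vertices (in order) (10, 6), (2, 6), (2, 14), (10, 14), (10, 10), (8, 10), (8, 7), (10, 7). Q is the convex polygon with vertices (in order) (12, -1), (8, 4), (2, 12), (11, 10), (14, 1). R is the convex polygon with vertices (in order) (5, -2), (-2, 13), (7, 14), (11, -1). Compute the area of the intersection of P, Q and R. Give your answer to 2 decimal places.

The intersection is the polygon with vertices (2,12), (7.882,10.693), (8.067,10), (8,10), (8,7), (8.867,7), (9.133,6), (6.5,6).
By the shoelace formula its area is 19.48.

19.48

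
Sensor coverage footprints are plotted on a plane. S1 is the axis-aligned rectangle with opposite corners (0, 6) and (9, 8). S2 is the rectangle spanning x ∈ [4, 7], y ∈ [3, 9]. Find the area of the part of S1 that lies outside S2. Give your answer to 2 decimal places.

|S1∩S2|: x∈[4,7], y∈[6,8] → 3·2 = 6.
|S1| = 18.
|S1 ∖ S2| = |S1| − |S1∩S2| = 18 − 6 = 12.00.

12.00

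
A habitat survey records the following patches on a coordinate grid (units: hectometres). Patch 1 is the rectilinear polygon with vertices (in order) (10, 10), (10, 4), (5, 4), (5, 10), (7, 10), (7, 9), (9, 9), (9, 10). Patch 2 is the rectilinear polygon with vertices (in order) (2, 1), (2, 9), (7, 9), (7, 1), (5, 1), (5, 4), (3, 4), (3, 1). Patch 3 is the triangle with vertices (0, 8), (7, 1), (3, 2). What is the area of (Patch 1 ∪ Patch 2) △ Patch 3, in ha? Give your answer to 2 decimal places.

53.50

|Patch 1 ∪ Patch 2| = 52.
|(Patch 1 ∪ Patch 2) ∩ Patch 3| = 4.5.
|(Patch 1 ∪ Patch 2) △ Patch 3| = 52 + 10.5 − 9 = 53.50.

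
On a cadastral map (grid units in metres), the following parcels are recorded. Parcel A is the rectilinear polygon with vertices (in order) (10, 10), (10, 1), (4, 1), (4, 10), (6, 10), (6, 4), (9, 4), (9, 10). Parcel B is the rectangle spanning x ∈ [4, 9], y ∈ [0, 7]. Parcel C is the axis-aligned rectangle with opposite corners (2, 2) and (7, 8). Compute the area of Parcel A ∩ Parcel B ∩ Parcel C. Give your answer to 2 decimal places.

The intersection is the polygon with vertices (4,7), (6,7), (6,4), (7,4), (7,2), (4,2).
By the shoelace formula its area is 12.00.

12.00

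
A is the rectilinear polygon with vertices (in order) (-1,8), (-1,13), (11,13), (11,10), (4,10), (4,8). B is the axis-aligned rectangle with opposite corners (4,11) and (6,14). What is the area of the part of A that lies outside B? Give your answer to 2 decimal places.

|A| = 46, |A∩B| = 4.
|A ∖ B| = |A| − |A∩B| = 46 − 4 = 42.00.

42.00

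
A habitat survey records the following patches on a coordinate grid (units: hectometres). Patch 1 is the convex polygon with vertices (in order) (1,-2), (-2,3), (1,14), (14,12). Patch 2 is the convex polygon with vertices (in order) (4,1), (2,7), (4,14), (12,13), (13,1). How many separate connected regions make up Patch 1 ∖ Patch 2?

2

Patch 1 ∖ Patch 2 splits into 2 disjoint pieces (area 53.4972, area 2.1015).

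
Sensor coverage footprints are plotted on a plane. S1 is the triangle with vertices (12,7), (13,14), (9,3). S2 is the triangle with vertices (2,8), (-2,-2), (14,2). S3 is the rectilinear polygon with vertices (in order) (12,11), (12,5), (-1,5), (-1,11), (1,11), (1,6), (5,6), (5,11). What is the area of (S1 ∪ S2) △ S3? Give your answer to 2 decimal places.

|S1 ∪ S2| = 80.2325.
|(S1 ∪ S2) ∩ S3| = 11.8409.
|(S1 ∪ S2) △ S3| = 80.2325 + 58 − 23.6818 = 114.55.

114.55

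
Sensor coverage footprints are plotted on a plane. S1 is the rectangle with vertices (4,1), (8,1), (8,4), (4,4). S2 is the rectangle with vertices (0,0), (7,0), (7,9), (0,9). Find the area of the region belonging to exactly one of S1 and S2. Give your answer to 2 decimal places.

|S1∩S2|: x∈[4,7], y∈[1,4] → 3·3 = 9.
|S1 △ S2| = |S1| + |S2| − 2·|S1∩S2| = 12 + 63 − 18 = 57.00.

57.00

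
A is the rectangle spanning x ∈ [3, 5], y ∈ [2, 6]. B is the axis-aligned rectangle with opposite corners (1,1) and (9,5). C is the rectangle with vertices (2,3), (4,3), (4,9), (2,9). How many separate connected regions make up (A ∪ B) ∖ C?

(A ∪ B) ∖ C is a single connected region.

1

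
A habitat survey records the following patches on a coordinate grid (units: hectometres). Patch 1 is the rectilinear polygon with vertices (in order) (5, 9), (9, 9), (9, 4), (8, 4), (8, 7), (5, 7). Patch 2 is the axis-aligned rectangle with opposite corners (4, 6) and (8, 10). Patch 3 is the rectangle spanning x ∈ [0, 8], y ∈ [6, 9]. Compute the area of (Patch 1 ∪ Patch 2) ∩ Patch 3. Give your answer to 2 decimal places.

The region (Patch 1 ∪ Patch 2) ∩ Patch 3 is the polygon with vertices (4,6), (4,9), (8,9), (8,6).
By the shoelace formula its area is 12.00.

12.00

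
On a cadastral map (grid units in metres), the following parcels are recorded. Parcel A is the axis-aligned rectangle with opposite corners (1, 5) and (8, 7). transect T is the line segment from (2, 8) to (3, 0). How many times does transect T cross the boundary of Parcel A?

2

The segment meets the boundary at (2.375,5), (2.125,7).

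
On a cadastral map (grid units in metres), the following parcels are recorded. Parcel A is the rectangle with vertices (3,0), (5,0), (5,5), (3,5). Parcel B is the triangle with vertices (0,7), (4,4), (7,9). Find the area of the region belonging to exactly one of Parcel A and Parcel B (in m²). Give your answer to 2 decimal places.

22.65

|Parcel A| = 10, |Parcel B| = 14.5, |Parcel A∩Parcel B| = 0.925.
|Parcel A △ Parcel B| = |Parcel A| + |Parcel B| − 2·|Parcel A∩Parcel B| = 10 + 14.5 − 1.85 = 22.65.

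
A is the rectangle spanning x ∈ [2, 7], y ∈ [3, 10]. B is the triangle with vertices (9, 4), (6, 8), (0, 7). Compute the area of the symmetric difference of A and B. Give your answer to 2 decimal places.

27.50

|A| = 35, |B| = 13.5, |A∩B| = 10.5.
|A △ B| = |A| + |B| − 2·|A∩B| = 35 + 13.5 − 21 = 27.50.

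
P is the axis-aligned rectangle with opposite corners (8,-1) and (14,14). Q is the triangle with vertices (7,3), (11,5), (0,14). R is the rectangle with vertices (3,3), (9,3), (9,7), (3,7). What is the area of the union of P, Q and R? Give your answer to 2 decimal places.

By inclusion–exclusion:
Individual areas: |P| = 90, |Q| = 29, |R| = 24.
|P∩Q| = 5.9318.
|P∩R|: x∈[8,9], y∈[3,7] → 1·4 = 4.
|Q∩R| = 12.0101.
|P∩Q∩R| = 3.1692.
|P ∪ Q ∪ R| = 143 − 21.9419 + 3.1692 = 124.23.

124.23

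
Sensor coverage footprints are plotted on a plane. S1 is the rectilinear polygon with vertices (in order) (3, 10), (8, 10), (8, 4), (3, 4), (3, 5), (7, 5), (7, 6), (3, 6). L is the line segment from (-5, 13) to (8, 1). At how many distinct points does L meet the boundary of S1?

2

The segment meets the boundary at (4.75,4), (3.667,5).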